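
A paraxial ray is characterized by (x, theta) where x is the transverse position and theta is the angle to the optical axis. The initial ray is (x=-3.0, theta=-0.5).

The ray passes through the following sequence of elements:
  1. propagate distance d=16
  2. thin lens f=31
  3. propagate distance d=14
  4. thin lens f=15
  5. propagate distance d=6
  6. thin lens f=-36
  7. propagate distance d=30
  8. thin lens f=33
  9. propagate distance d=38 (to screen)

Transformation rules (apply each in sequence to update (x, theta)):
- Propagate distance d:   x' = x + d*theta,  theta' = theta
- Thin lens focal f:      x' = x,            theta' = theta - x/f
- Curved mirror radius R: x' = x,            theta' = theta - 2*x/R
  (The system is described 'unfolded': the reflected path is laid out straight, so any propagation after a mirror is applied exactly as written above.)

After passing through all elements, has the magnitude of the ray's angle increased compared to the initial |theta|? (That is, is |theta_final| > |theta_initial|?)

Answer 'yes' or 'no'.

Answer: no

Derivation:
Initial: x=-3.0000 theta=-0.5000
After 1 (propagate distance d=16): x=-11.0000 theta=-0.5000
After 2 (thin lens f=31): x=-11.0000 theta=-9/62 (≈-0.1452)
After 3 (propagate distance d=14): x=-404/31 (≈-13.0323) theta=-9/62 (≈-0.1452)
After 4 (thin lens f=15): x=-404/31 (≈-13.0323) theta=673/930 (≈0.7237)
After 5 (propagate distance d=6): x=-1347/155 (≈-8.6903) theta=673/930 (≈0.7237)
After 6 (thin lens f=-36): x=-1347/155 (≈-8.6903) theta=299/620 (≈0.4823)
After 7 (propagate distance d=30): x=1791/310 (≈5.7774) theta=299/620 (≈0.4823)
After 8 (thin lens f=33): x=1791/310 (≈5.7774) theta=419/1364 (≈0.3072)
After 9 (propagate distance d=38 (to screen)): x=29753/1705 (≈17.4504) theta=419/1364 (≈0.3072)
|theta_initial|=0.5000 |theta_final|=419/1364 (≈0.3072) -> not increased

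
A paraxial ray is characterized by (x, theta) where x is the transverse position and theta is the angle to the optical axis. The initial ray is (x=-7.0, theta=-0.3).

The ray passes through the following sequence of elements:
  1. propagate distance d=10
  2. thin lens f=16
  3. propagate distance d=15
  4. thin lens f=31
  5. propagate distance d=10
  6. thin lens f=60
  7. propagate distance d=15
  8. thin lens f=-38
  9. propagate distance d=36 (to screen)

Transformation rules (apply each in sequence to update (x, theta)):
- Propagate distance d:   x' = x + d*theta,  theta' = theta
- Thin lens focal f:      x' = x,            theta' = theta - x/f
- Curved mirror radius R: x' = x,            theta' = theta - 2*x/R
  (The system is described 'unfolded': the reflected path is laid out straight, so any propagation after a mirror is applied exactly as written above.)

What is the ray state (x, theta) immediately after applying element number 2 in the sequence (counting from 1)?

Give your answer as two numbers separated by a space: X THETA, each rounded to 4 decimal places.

Answer: -10.0000 0.3250

Derivation:
Initial: x=-7.0000 theta=-0.3000
After 1 (propagate distance d=10): x=-10.0000 theta=-0.3000
After 2 (thin lens f=16): x=-10.0000 theta=0.3250
Rounded to 4 decimal places: x = -10.0000, theta = 0.3250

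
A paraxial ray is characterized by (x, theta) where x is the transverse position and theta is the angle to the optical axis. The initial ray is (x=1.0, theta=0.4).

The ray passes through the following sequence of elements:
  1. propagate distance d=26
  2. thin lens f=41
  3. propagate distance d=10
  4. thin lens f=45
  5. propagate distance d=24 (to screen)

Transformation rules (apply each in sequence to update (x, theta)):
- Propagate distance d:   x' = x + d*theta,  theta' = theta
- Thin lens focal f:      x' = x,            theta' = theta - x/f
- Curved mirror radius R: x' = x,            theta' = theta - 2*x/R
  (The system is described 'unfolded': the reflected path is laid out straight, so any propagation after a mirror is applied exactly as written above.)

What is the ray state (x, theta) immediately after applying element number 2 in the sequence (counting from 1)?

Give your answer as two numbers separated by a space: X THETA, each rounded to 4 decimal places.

Answer: 11.4000 0.1220

Derivation:
Initial: x=1.0000 theta=0.4000
After 1 (propagate distance d=26): x=11.4000 theta=0.4000
After 2 (thin lens f=41): x=11.4000 theta=5/41 (≈0.1220)
Rounded to 4 decimal places: x = 11.4000, theta = 0.1220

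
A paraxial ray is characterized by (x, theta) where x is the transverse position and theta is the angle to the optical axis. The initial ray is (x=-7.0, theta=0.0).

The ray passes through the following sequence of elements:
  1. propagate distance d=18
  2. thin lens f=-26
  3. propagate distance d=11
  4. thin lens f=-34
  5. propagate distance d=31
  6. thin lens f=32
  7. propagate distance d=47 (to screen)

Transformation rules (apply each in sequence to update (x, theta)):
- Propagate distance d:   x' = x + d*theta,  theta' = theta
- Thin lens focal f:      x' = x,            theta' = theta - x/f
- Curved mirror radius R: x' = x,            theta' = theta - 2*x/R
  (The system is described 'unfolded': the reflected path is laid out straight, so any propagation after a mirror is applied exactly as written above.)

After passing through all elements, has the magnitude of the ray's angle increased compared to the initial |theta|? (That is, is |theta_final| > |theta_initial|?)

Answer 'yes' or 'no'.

Answer: yes

Derivation:
Initial: x=-7.0000 theta=0.0000
After 1 (propagate distance d=18): x=-7.0000 theta=0.0000
After 2 (thin lens f=-26): x=-7.0000 theta=-7/26 (≈-0.2692)
After 3 (propagate distance d=11): x=-259/26 (≈-9.9615) theta=-7/26 (≈-0.2692)
After 4 (thin lens f=-34): x=-259/26 (≈-9.9615) theta=-497/884 (≈-0.5622)
After 5 (propagate distance d=31): x=-24213/884 (≈-27.3903) theta=-497/884 (≈-0.5622)
After 6 (thin lens f=32): x=-24213/884 (≈-27.3903) theta=8309/28288 (≈0.2937)
After 7 (propagate distance d=47 (to screen)): x=-29561/2176 (≈-13.5850) theta=8309/28288 (≈0.2937)
|theta_initial|=0.0000 |theta_final|=8309/28288 (≈0.2937) -> increased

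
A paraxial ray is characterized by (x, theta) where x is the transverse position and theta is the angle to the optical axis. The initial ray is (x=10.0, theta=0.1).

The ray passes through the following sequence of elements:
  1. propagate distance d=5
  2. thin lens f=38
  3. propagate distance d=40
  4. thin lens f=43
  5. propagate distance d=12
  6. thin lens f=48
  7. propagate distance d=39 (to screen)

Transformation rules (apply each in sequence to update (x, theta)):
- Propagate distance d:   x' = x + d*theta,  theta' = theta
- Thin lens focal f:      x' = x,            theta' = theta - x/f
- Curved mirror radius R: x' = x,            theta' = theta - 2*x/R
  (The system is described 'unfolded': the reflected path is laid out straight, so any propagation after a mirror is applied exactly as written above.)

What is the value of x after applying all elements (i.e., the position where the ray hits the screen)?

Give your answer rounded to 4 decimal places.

Initial: x=10.0000 theta=0.1000
After 1 (propagate distance d=5): x=10.5000 theta=0.1000
After 2 (thin lens f=38): x=10.5000 theta=-67/380 (≈-0.1763)
After 3 (propagate distance d=40): x=131/38 (≈3.4474) theta=-67/380 (≈-0.1763)
After 4 (thin lens f=43): x=131/38 (≈3.4474) theta=-4191/16340 (≈-0.2565)
After 5 (propagate distance d=12): x=3019/8170 (≈0.3695) theta=-4191/16340 (≈-0.2565)
After 6 (thin lens f=48): x=3019/8170 (≈0.3695) theta=-103603/392160 (≈-0.2642)
After 7 (propagate distance d=39 (to screen)): x=-259707/26144 (≈-9.9337) theta=-103603/392160 (≈-0.2642)
Rounded to 4 decimal places: x = -9.9337

Answer: -9.9337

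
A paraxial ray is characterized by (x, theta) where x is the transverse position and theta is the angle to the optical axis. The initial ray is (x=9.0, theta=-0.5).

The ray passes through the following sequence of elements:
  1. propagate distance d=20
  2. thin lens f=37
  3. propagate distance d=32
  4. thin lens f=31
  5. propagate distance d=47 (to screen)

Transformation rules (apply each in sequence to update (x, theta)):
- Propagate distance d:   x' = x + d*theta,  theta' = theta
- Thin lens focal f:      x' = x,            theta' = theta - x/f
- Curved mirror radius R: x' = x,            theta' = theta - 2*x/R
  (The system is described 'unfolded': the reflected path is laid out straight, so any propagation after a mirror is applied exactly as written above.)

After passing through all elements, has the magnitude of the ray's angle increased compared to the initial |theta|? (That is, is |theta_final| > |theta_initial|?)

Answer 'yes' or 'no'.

Answer: no

Derivation:
Initial: x=9.0000 theta=-0.5000
After 1 (propagate distance d=20): x=-1.0000 theta=-0.5000
After 2 (thin lens f=37): x=-1.0000 theta=-35/74 (≈-0.4730)
After 3 (propagate distance d=32): x=-597/37 (≈-16.1351) theta=-35/74 (≈-0.4730)
After 4 (thin lens f=31): x=-597/37 (≈-16.1351) theta=109/2294 (≈0.0475)
After 5 (propagate distance d=47 (to screen)): x=-31891/2294 (≈-13.9019) theta=109/2294 (≈0.0475)
|theta_initial|=0.5000 |theta_final|=109/2294 (≈0.0475) -> not increased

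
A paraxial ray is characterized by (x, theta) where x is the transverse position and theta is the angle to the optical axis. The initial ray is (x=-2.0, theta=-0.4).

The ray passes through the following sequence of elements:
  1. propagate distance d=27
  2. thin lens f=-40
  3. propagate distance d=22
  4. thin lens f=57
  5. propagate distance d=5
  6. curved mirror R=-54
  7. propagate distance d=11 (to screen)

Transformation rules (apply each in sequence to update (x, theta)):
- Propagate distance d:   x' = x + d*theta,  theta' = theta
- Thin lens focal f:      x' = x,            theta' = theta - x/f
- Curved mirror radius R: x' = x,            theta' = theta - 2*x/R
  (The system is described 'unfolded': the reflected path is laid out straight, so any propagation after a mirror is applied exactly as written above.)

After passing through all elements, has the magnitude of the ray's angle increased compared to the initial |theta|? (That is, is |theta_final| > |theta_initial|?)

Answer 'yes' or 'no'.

Answer: yes

Derivation:
Initial: x=-2.0000 theta=-0.4000
After 1 (propagate distance d=27): x=-12.8000 theta=-0.4000
After 2 (thin lens f=-40): x=-12.8000 theta=-0.7200
After 3 (propagate distance d=22): x=-28.6400 theta=-0.7200
After 4 (thin lens f=57): x=-28.6400 theta=-62/285 (≈-0.2175)
After 5 (propagate distance d=5): x=-42362/1425 (≈-29.7277) theta=-62/285 (≈-0.2175)
After 6 (curved mirror R=-54): x=-42362/1425 (≈-29.7277) theta=-50732/38475 (≈-1.3186)
After 7 (propagate distance d=11 (to screen)): x=-1701826/38475 (≈-44.2320) theta=-50732/38475 (≈-1.3186)
|theta_initial|=0.4000 |theta_final|=50732/38475 (≈1.3186) -> increased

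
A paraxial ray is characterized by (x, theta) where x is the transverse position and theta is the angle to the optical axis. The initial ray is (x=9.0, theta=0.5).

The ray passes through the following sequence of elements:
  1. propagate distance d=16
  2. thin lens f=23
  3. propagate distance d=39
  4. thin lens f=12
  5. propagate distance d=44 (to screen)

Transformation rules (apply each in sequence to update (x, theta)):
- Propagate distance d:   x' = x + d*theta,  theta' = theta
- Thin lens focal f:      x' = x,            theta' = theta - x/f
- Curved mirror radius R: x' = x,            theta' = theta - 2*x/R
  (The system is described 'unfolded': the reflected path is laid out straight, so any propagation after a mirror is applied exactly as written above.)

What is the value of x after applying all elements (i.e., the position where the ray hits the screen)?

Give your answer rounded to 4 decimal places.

Answer: -30.9855

Derivation:
Initial: x=9.0000 theta=0.5000
After 1 (propagate distance d=16): x=17.0000 theta=0.5000
After 2 (thin lens f=23): x=17.0000 theta=-11/46 (≈-0.2391)
After 3 (propagate distance d=39): x=353/46 (≈7.6739) theta=-11/46 (≈-0.2391)
After 4 (thin lens f=12): x=353/46 (≈7.6739) theta=-485/552 (≈-0.8786)
After 5 (propagate distance d=44 (to screen)): x=-2138/69 (≈-30.9855) theta=-485/552 (≈-0.8786)
Rounded to 4 decimal places: x = -30.9855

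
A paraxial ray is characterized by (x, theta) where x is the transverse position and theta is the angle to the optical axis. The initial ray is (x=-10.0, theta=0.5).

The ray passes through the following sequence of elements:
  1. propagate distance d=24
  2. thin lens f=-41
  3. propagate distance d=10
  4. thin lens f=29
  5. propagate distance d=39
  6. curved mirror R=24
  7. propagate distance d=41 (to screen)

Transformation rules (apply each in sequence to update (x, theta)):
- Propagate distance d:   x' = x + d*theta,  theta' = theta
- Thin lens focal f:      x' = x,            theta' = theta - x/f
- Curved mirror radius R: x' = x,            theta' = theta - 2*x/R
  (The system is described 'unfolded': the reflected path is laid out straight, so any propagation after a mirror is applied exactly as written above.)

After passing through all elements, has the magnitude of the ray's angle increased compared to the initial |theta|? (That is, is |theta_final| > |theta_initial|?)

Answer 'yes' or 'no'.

Initial: x=-10.0000 theta=0.5000
After 1 (propagate distance d=24): x=2.0000 theta=0.5000
After 2 (thin lens f=-41): x=2.0000 theta=45/82 (≈0.5488)
After 3 (propagate distance d=10): x=307/41 (≈7.4878) theta=45/82 (≈0.5488)
After 4 (thin lens f=29): x=307/41 (≈7.4878) theta=691/2378 (≈0.2906)
After 5 (propagate distance d=39): x=44755/2378 (≈18.8204) theta=691/2378 (≈0.2906)
After 6 (curved mirror R=24): x=44755/2378 (≈18.8204) theta=-36463/28536 (≈-1.2778)
After 7 (propagate distance d=41 (to screen)): x=-957923/28536 (≈-33.5689) theta=-36463/28536 (≈-1.2778)
|theta_initial|=0.5000 |theta_final|=36463/28536 (≈1.2778) -> increased

Answer: yes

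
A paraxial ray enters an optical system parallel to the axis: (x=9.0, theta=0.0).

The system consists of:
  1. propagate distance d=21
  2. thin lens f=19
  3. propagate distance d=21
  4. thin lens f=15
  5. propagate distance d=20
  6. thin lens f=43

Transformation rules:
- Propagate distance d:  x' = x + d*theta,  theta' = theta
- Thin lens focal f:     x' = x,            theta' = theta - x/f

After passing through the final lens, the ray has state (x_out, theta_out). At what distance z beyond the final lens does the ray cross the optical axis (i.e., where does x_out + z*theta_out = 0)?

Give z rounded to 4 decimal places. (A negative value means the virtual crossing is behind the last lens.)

Answer: -46.3569

Derivation:
Initial: x=9.0000 theta=0.0000
After 1 (propagate distance d=21): x=9.0000 theta=0.0000
After 2 (thin lens f=19): x=9.0000 theta=-9/19 (≈-0.4737)
After 3 (propagate distance d=21): x=-18/19 (≈-0.9474) theta=-9/19 (≈-0.4737)
After 4 (thin lens f=15): x=-18/19 (≈-0.9474) theta=-39/95 (≈-0.4105)
After 5 (propagate distance d=20): x=-174/19 (≈-9.1579) theta=-39/95 (≈-0.4105)
After 6 (thin lens f=43): x=-174/19 (≈-9.1579) theta=-807/4085 (≈-0.1976)
z_focus = -x_out/theta_out = -(-174/19)/(-807/4085) = -12470/269 ≈ -46.3569
Rounded to 4 decimal places: z = -46.3569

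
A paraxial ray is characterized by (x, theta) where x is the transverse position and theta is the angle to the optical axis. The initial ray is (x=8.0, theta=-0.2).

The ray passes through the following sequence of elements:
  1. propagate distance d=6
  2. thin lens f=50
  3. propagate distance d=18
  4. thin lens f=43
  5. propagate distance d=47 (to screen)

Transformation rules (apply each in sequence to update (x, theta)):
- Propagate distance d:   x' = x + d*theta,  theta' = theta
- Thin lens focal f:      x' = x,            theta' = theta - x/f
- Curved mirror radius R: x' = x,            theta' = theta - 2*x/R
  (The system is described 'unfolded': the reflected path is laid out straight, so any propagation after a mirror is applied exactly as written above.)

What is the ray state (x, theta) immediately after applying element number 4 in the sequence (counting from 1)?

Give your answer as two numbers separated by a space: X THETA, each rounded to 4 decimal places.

Initial: x=8.0000 theta=-0.2000
After 1 (propagate distance d=6): x=6.8000 theta=-0.2000
After 2 (thin lens f=50): x=6.8000 theta=-0.3360
After 3 (propagate distance d=18): x=0.7520 theta=-0.3360
After 4 (thin lens f=43): x=0.7520 theta=-76/215 (≈-0.3535)
Rounded to 4 decimal places: x = 0.7520, theta = -0.3535

Answer: 0.7520 -0.3535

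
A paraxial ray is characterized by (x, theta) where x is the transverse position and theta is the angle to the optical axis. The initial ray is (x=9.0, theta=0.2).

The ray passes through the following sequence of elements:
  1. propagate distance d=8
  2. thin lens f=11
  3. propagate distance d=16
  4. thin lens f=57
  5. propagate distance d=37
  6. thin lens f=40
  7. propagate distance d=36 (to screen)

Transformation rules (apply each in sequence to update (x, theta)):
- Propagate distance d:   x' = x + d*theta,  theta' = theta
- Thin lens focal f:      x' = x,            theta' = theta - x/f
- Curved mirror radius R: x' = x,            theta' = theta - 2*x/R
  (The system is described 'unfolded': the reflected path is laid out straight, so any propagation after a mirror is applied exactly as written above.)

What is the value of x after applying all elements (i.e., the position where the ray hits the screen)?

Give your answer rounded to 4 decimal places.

Answer: -29.3511

Derivation:
Initial: x=9.0000 theta=0.2000
After 1 (propagate distance d=8): x=10.6000 theta=0.2000
After 2 (thin lens f=11): x=10.6000 theta=-42/55 (≈-0.7636)
After 3 (propagate distance d=16): x=-89/55 (≈-1.6182) theta=-42/55 (≈-0.7636)
After 4 (thin lens f=57): x=-89/55 (≈-1.6182) theta=-461/627 (≈-0.7352)
After 5 (propagate distance d=37): x=-90358/3135 (≈-28.8223) theta=-461/627 (≈-0.7352)
After 6 (thin lens f=40): x=-90358/3135 (≈-28.8223) theta=-307/20900 (≈-0.0147)
After 7 (propagate distance d=36 (to screen)): x=-460079/15675 (≈-29.3511) theta=-307/20900 (≈-0.0147)
Rounded to 4 decimal places: x = -29.3511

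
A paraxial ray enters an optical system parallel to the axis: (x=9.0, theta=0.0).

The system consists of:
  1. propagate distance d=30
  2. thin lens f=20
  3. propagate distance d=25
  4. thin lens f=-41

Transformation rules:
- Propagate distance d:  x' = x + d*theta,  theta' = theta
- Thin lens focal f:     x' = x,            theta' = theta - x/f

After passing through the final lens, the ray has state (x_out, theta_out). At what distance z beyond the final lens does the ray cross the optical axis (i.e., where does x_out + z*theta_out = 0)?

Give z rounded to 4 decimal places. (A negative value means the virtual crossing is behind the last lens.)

Initial: x=9.0000 theta=0.0000
After 1 (propagate distance d=30): x=9.0000 theta=0.0000
After 2 (thin lens f=20): x=9.0000 theta=-0.4500
After 3 (propagate distance d=25): x=-2.2500 theta=-0.4500
After 4 (thin lens f=-41): x=-2.2500 theta=-207/410 (≈-0.5049)
z_focus = -x_out/theta_out = -(-2.2500)/(-207/410) = -205/46 ≈ -4.4565
Rounded to 4 decimal places: z = -4.4565

Answer: -4.4565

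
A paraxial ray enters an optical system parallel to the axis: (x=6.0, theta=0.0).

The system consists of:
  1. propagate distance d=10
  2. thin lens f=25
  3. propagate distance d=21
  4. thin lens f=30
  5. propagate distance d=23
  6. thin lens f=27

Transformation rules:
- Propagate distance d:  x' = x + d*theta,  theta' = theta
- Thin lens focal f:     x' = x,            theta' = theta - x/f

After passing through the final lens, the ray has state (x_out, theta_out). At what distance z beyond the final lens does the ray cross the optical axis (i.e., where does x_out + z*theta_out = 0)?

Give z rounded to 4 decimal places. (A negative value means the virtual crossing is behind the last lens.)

Answer: -69.8203

Derivation:
Initial: x=6.0000 theta=0.0000
After 1 (propagate distance d=10): x=6.0000 theta=0.0000
After 2 (thin lens f=25): x=6.0000 theta=-0.2400
After 3 (propagate distance d=21): x=0.9600 theta=-0.2400
After 4 (thin lens f=30): x=0.9600 theta=-0.2720
After 5 (propagate distance d=23): x=-5.2960 theta=-0.2720
After 6 (thin lens f=27): x=-5.2960 theta=-256/3375 (≈-0.0759)
z_focus = -x_out/theta_out = -(-5.2960)/(-256/3375) = -8937/128 ≈ -69.8203
Rounded to 4 decimal places: z = -69.8203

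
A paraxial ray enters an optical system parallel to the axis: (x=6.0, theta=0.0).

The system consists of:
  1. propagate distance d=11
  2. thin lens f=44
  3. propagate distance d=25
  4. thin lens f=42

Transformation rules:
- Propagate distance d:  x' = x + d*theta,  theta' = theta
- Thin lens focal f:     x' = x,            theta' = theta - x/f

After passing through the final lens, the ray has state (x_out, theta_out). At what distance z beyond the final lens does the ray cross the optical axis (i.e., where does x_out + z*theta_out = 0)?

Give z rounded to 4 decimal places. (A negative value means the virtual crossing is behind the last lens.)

Initial: x=6.0000 theta=0.0000
After 1 (propagate distance d=11): x=6.0000 theta=0.0000
After 2 (thin lens f=44): x=6.0000 theta=-3/22 (≈-0.1364)
After 3 (propagate distance d=25): x=57/22 (≈2.5909) theta=-3/22 (≈-0.1364)
After 4 (thin lens f=42): x=57/22 (≈2.5909) theta=-61/308 (≈-0.1981)
z_focus = -x_out/theta_out = -(57/22)/(-61/308) = 798/61 ≈ 13.0820
Rounded to 4 decimal places: z = 13.0820

Answer: 13.0820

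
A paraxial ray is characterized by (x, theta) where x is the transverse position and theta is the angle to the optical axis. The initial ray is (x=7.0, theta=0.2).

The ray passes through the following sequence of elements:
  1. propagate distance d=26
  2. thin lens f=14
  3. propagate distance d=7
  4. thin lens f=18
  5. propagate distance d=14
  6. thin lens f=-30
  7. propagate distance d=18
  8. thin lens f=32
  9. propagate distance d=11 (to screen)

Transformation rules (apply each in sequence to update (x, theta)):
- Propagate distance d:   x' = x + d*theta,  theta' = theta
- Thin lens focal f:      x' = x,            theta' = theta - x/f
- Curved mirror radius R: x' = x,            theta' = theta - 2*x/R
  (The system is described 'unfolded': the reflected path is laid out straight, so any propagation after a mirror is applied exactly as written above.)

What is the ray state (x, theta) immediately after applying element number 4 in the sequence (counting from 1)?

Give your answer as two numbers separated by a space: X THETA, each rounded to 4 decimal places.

Answer: 7.5000 -1.0881

Derivation:
Initial: x=7.0000 theta=0.2000
After 1 (propagate distance d=26): x=12.2000 theta=0.2000
After 2 (thin lens f=14): x=12.2000 theta=-47/70 (≈-0.6714)
After 3 (propagate distance d=7): x=7.5000 theta=-47/70 (≈-0.6714)
After 4 (thin lens f=18): x=7.5000 theta=-457/420 (≈-1.0881)
Rounded to 4 decimal places: x = 7.5000, theta = -1.0881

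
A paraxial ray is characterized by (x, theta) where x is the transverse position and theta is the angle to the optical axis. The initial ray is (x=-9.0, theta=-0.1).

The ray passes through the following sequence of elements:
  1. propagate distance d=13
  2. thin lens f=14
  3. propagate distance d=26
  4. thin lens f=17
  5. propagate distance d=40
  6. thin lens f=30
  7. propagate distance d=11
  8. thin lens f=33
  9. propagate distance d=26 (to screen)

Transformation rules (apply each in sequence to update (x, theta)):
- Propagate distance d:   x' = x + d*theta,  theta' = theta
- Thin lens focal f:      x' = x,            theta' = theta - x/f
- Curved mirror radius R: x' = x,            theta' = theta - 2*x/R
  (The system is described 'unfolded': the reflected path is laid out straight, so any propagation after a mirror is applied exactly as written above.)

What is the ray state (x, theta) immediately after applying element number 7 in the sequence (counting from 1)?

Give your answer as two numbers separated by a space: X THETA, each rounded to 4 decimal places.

Answer: 13.7303 -0.2974

Derivation:
Initial: x=-9.0000 theta=-0.1000
After 1 (propagate distance d=13): x=-10.3000 theta=-0.1000
After 2 (thin lens f=14): x=-10.3000 theta=89/140 (≈0.6357)
After 3 (propagate distance d=26): x=218/35 (≈6.2286) theta=89/140 (≈0.6357)
After 4 (thin lens f=17): x=218/35 (≈6.2286) theta=641/2380 (≈0.2693)
After 5 (propagate distance d=40): x=10116/595 (≈17.0017) theta=641/2380 (≈0.2693)
After 6 (thin lens f=30): x=10116/595 (≈17.0017) theta=-3539/11900 (≈-0.2974)
After 7 (propagate distance d=11): x=163391/11900 (≈13.7303) theta=-3539/11900 (≈-0.2974)
Rounded to 4 decimal places: x = 13.7303, theta = -0.2974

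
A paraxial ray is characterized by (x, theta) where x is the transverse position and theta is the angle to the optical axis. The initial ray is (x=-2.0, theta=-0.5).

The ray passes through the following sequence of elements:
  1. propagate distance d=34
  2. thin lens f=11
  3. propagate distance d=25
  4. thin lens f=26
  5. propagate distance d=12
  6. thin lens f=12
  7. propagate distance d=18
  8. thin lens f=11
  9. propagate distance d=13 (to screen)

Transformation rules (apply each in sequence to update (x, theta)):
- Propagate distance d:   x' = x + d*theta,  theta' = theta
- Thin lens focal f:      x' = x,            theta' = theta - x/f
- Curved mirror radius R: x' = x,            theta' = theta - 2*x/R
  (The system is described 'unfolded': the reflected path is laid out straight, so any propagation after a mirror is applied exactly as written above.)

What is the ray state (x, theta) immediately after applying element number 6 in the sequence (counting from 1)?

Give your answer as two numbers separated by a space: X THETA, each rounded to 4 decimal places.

Initial: x=-2.0000 theta=-0.5000
After 1 (propagate distance d=34): x=-19.0000 theta=-0.5000
After 2 (thin lens f=11): x=-19.0000 theta=27/22 (≈1.2273)
After 3 (propagate distance d=25): x=257/22 (≈11.6818) theta=27/22 (≈1.2273)
After 4 (thin lens f=26): x=257/22 (≈11.6818) theta=445/572 (≈0.7780)
After 5 (propagate distance d=12): x=6011/286 (≈21.0175) theta=445/572 (≈0.7780)
After 6 (thin lens f=12): x=6011/286 (≈21.0175) theta=-257/264 (≈-0.9735)
Rounded to 4 decimal places: x = 21.0175, theta = -0.9735

Answer: 21.0175 -0.9735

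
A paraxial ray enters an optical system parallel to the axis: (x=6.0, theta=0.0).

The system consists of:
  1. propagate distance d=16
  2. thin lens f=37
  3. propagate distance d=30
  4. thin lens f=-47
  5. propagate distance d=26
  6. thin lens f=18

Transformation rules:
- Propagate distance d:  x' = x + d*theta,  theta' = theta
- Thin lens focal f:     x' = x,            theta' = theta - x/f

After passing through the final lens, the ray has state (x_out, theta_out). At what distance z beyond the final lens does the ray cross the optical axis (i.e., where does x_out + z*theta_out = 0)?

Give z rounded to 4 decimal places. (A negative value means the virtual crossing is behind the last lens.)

Initial: x=6.0000 theta=0.0000
After 1 (propagate distance d=16): x=6.0000 theta=0.0000
After 2 (thin lens f=37): x=6.0000 theta=-6/37 (≈-0.1622)
After 3 (propagate distance d=30): x=42/37 (≈1.1351) theta=-6/37 (≈-0.1622)
After 4 (thin lens f=-47): x=42/37 (≈1.1351) theta=-240/1739 (≈-0.1380)
After 5 (propagate distance d=26): x=-4266/1739 (≈-2.4531) theta=-240/1739 (≈-0.1380)
After 6 (thin lens f=18): x=-4266/1739 (≈-2.4531) theta=-3/1739 (≈-0.0017)
z_focus = -x_out/theta_out = -(-4266/1739)/(-3/1739) = -1422.0000
Rounded to 4 decimal places: z = -1422.0000

Answer: -1422.0000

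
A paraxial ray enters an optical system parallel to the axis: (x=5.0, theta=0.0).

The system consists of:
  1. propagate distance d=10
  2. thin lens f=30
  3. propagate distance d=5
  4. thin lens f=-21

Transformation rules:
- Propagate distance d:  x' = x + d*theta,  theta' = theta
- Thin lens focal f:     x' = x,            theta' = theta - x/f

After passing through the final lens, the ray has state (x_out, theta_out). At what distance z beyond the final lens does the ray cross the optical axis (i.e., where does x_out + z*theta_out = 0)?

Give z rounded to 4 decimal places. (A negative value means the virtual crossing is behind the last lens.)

Initial: x=5.0000 theta=0.0000
After 1 (propagate distance d=10): x=5.0000 theta=0.0000
After 2 (thin lens f=30): x=5.0000 theta=-1/6 (≈-0.1667)
After 3 (propagate distance d=5): x=25/6 (≈4.1667) theta=-1/6 (≈-0.1667)
After 4 (thin lens f=-21): x=25/6 (≈4.1667) theta=2/63 (≈0.0317)
z_focus = -x_out/theta_out = -(25/6)/(2/63) = -131.2500
Rounded to 4 decimal places: z = -131.2500

Answer: -131.2500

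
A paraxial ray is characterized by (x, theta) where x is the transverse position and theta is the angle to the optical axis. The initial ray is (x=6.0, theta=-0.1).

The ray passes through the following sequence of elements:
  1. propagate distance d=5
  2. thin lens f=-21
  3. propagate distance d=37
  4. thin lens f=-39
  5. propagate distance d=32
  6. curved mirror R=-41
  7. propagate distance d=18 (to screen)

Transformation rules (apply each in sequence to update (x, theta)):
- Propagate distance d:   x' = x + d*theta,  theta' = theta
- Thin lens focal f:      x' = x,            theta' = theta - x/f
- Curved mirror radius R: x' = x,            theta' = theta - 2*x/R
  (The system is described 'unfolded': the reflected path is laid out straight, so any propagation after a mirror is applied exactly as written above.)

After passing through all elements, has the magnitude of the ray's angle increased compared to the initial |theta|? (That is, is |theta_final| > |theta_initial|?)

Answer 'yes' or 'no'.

Answer: yes

Derivation:
Initial: x=6.0000 theta=-0.1000
After 1 (propagate distance d=5): x=5.5000 theta=-0.1000
After 2 (thin lens f=-21): x=5.5000 theta=17/105 (≈0.1619)
After 3 (propagate distance d=37): x=2413/210 (≈11.4905) theta=17/105 (≈0.1619)
After 4 (thin lens f=-39): x=2413/210 (≈11.4905) theta=3739/8190 (≈0.4565)
After 5 (propagate distance d=32): x=42751/1638 (≈26.0995) theta=3739/8190 (≈0.4565)
After 6 (curved mirror R=-41): x=42751/1638 (≈26.0995) theta=193603/111930 (≈1.7297)
After 7 (propagate distance d=18 (to screen)): x=19218517/335790 (≈57.2337) theta=193603/111930 (≈1.7297)
|theta_initial|=0.1000 |theta_final|=193603/111930 (≈1.7297) -> increased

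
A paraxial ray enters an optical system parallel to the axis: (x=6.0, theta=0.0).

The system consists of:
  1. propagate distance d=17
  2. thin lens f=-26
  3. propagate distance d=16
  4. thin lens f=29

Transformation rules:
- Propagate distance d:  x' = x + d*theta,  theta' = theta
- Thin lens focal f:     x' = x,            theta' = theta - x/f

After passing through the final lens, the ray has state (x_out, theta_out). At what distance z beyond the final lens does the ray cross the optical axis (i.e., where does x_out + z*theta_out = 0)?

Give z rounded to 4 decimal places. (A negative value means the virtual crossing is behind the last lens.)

Initial: x=6.0000 theta=0.0000
After 1 (propagate distance d=17): x=6.0000 theta=0.0000
After 2 (thin lens f=-26): x=6.0000 theta=3/13 (≈0.2308)
After 3 (propagate distance d=16): x=126/13 (≈9.6923) theta=3/13 (≈0.2308)
After 4 (thin lens f=29): x=126/13 (≈9.6923) theta=-3/29 (≈-0.1034)
z_focus = -x_out/theta_out = -(126/13)/(-3/29) = 1218/13 ≈ 93.6923
Rounded to 4 decimal places: z = 93.6923

Answer: 93.6923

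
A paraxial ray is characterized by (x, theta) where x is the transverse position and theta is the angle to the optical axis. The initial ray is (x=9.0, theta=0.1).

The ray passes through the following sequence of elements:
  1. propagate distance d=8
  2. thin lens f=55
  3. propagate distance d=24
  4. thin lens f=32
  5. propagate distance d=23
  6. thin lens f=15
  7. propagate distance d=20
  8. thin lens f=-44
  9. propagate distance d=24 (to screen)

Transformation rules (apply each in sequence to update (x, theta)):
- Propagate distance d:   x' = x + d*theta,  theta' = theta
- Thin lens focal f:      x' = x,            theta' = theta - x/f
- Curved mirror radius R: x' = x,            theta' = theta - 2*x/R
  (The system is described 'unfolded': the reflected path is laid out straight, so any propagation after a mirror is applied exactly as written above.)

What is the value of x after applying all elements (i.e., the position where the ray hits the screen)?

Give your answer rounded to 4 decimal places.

Initial: x=9.0000 theta=0.1000
After 1 (propagate distance d=8): x=9.8000 theta=0.1000
After 2 (thin lens f=55): x=9.8000 theta=-43/550 (≈-0.0782)
After 3 (propagate distance d=24): x=2179/275 (≈7.9236) theta=-43/550 (≈-0.0782)
After 4 (thin lens f=32): x=2179/275 (≈7.9236) theta=-2867/8800 (≈-0.3258)
After 5 (propagate distance d=23): x=3787/8800 (≈0.4303) theta=-2867/8800 (≈-0.3258)
After 6 (thin lens f=15): x=3787/8800 (≈0.4303) theta=-5849/16500 (≈-0.3545)
After 7 (propagate distance d=20): x=-175807/26400 (≈-6.6594) theta=-5849/16500 (≈-0.3545)
After 8 (thin lens f=-44): x=-175807/26400 (≈-6.6594) theta=-2937883/5808000 (≈-0.5058)
After 9 (propagate distance d=24 (to screen)): x=-27296683/1452000 (≈-18.7994) theta=-2937883/5808000 (≈-0.5058)
Rounded to 4 decimal places: x = -18.7994

Answer: -18.7994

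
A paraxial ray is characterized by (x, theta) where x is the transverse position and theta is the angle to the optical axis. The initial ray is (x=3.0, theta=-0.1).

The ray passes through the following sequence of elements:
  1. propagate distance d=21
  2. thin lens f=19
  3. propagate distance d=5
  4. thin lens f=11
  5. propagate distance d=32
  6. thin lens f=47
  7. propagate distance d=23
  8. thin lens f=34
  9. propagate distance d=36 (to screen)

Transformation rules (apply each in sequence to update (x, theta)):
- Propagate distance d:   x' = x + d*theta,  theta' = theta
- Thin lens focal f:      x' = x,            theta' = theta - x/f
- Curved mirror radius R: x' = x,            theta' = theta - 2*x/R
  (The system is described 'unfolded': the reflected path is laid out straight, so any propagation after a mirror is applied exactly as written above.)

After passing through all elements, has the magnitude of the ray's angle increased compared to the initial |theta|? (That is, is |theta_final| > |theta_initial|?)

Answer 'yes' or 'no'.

Answer: yes

Derivation:
Initial: x=3.0000 theta=-0.1000
After 1 (propagate distance d=21): x=0.9000 theta=-0.1000
After 2 (thin lens f=19): x=0.9000 theta=-14/95 (≈-0.1474)
After 3 (propagate distance d=5): x=31/190 (≈0.1632) theta=-14/95 (≈-0.1474)
After 4 (thin lens f=11): x=31/190 (≈0.1632) theta=-339/2090 (≈-0.1622)
After 5 (propagate distance d=32): x=-553/110 (≈-5.0273) theta=-339/2090 (≈-0.1622)
After 6 (thin lens f=47): x=-553/110 (≈-5.0273) theta=-2713/49115 (≈-0.0552)
After 7 (propagate distance d=23): x=-618627/98230 (≈-6.2977) theta=-2713/49115 (≈-0.0552)
After 8 (thin lens f=34): x=-618627/98230 (≈-6.2977) theta=434143/3339820 (≈0.1300)
After 9 (propagate distance d=36 (to screen)): x=-28443/17578 (≈-1.6181) theta=434143/3339820 (≈0.1300)
|theta_initial|=0.1000 |theta_final|=434143/3339820 (≈0.1300) -> increased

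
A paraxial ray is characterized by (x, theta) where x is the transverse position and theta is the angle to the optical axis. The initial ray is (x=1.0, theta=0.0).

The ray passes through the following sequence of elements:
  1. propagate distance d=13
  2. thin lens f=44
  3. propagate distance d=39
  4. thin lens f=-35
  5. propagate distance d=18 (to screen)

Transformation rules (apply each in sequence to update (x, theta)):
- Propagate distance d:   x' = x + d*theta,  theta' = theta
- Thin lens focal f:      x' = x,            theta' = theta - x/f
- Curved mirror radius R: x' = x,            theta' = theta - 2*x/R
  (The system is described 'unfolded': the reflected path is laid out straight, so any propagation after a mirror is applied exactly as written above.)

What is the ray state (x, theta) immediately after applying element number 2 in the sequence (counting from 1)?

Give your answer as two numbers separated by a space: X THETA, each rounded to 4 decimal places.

Answer: 1.0000 -0.0227

Derivation:
Initial: x=1.0000 theta=0.0000
After 1 (propagate distance d=13): x=1.0000 theta=0.0000
After 2 (thin lens f=44): x=1.0000 theta=-1/44 (≈-0.0227)
Rounded to 4 decimal places: x = 1.0000, theta = -0.0227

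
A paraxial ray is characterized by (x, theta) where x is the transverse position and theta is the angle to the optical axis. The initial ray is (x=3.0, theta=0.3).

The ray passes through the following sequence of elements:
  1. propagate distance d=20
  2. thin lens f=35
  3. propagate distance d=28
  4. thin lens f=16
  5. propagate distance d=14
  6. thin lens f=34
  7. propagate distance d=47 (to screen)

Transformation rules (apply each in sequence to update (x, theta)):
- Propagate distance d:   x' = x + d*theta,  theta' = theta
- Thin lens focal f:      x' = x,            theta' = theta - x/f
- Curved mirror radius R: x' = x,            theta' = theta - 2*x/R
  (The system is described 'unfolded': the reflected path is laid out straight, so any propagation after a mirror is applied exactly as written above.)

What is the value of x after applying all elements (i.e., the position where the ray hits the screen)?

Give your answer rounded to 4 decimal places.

Initial: x=3.0000 theta=0.3000
After 1 (propagate distance d=20): x=9.0000 theta=0.3000
After 2 (thin lens f=35): x=9.0000 theta=3/70 (≈0.0429)
After 3 (propagate distance d=28): x=10.2000 theta=3/70 (≈0.0429)
After 4 (thin lens f=16): x=10.2000 theta=-333/560 (≈-0.5946)
After 5 (propagate distance d=14): x=1.8750 theta=-333/560 (≈-0.5946)
After 6 (thin lens f=34): x=1.8750 theta=-3093/4760 (≈-0.6498)
After 7 (propagate distance d=47 (to screen)): x=-68223/2380 (≈-28.6651) theta=-3093/4760 (≈-0.6498)
Rounded to 4 decimal places: x = -28.6651

Answer: -28.6651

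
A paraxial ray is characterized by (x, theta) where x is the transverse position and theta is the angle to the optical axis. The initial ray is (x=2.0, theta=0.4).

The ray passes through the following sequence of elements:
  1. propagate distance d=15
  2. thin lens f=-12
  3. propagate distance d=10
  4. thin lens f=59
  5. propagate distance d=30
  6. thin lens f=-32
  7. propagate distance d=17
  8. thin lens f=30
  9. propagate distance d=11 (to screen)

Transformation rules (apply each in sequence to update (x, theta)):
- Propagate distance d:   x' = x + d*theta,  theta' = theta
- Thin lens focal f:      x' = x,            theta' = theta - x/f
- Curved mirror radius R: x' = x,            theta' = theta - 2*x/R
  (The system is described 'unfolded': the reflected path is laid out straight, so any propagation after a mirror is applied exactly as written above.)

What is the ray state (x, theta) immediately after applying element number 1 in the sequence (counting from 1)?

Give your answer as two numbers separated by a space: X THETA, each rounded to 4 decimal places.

Initial: x=2.0000 theta=0.4000
After 1 (propagate distance d=15): x=8.0000 theta=0.4000
Rounded to 4 decimal places: x = 8.0000, theta = 0.4000

Answer: 8.0000 0.4000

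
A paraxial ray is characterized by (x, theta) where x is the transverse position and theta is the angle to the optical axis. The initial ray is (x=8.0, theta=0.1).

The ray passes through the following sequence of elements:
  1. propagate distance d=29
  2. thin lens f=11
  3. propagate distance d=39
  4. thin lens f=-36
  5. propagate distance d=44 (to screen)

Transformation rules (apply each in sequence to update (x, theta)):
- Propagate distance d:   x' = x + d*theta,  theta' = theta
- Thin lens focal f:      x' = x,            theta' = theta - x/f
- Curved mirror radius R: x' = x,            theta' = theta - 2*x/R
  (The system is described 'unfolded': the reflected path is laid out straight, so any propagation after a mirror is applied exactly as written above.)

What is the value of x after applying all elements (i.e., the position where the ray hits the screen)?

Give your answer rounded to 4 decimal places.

Answer: -92.1899

Derivation:
Initial: x=8.0000 theta=0.1000
After 1 (propagate distance d=29): x=10.9000 theta=0.1000
After 2 (thin lens f=11): x=10.9000 theta=-49/55 (≈-0.8909)
After 3 (propagate distance d=39): x=-2623/110 (≈-23.8455) theta=-49/55 (≈-0.8909)
After 4 (thin lens f=-36): x=-2623/110 (≈-23.8455) theta=-6151/3960 (≈-1.5533)
After 5 (propagate distance d=44 (to screen)): x=-45634/495 (≈-92.1899) theta=-6151/3960 (≈-1.5533)
Rounded to 4 decimal places: x = -92.1899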